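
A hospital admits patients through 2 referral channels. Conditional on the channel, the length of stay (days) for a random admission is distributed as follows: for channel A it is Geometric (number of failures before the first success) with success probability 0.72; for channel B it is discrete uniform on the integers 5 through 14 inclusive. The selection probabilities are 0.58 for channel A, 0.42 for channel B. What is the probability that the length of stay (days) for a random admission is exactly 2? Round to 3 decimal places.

0.033

Conditional on each channel, P(X = 2): A: 0.056448; B: 0.
By total probability, P(X = 2) = 0.58·0.056448 + 0.42·0 = 0.0327398.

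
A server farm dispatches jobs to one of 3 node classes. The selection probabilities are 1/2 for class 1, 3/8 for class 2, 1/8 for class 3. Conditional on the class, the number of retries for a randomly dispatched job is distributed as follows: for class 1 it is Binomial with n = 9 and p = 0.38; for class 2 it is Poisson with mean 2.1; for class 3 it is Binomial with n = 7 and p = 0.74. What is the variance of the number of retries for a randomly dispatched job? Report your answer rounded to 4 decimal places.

2.9810

Per component, 1: μ=3.42, E[X²]=13.8168; 2: μ=2.1, E[X²]=6.51; 3: μ=5.18, E[X²]=28.1792.
E[X] = 0.5·3.42 + 0.375·2.1 + 0.125·5.18 = 3.145.
E[X²] = 0.5·13.8168 + 0.375·6.51 + 0.125·28.1792 = 12.872.
Var(X) = E[X²] − (E[X])² = 12.872 − 9.89103 = 2.98102.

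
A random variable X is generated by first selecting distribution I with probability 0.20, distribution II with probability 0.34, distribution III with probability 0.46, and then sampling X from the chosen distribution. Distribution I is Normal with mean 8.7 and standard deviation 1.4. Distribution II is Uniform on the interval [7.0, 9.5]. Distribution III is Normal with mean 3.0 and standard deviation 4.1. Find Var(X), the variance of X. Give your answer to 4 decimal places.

Per component, I: μ=8.7, E[X²]=77.65; II: μ=8.25, E[X²]=68.5833; III: μ=3, E[X²]=25.81.
E[X] = 0.2·8.7 + 0.34·8.25 + 0.46·3 = 5.925.
E[X²] = 0.2·77.65 + 0.34·68.5833 + 0.46·25.81 = 50.7209.
Var(X) = E[X²] − (E[X])² = 50.7209 − 35.1056 = 15.6153.

15.6153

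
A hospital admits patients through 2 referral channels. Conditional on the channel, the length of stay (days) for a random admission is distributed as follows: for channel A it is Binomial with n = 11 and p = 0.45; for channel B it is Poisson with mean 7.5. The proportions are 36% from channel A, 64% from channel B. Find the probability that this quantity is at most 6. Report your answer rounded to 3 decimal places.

0.539

Conditional on each channel, P(X ≤ 6): A: 0.8262; B: 0.378155.
By total probability, P(X ≤ 6) = 0.36·0.8262 + 0.64·0.378155 = 0.539451.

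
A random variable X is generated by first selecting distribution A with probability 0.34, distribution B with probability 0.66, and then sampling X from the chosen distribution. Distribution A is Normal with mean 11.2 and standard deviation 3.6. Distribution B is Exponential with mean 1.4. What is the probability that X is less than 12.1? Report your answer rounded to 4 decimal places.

0.8634

Conditional on each component, P(X < 12.1): A: 0.598706; B: 0.999824.
By total probability, P(X < 12.1) = 0.34·0.598706 + 0.66·0.999824 = 0.863444.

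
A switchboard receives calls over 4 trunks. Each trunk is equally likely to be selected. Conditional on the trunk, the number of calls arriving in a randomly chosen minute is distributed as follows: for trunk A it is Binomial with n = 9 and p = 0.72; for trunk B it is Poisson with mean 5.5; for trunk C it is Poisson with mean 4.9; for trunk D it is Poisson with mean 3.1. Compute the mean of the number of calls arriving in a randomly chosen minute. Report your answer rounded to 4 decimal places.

4.9950

Component means — A: 6.48; B: 5.5; C: 4.9; D: 3.1.
E[X] = 0.25·6.48 + 0.25·5.5 + 0.25·4.9 + 0.25·3.1 = 4.995.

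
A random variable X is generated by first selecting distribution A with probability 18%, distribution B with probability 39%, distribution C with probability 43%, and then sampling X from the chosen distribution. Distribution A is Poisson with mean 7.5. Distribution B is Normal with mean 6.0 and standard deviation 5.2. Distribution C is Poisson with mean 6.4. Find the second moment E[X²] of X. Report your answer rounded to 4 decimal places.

For each component E[X²] = Var + (mean)², giving A: 63.75; B: 63.04; C: 47.36.
Overall E[X²] = 0.18·63.75 + 0.39·63.04 + 0.43·47.36 = 56.4254.

56.4254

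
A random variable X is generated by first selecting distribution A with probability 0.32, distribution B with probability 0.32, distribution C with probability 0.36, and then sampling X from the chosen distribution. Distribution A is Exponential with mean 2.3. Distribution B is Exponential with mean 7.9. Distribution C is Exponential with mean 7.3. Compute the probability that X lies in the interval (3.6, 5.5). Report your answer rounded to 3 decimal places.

0.131

Conditional on each component, P(3.6 < X < 5.5): A: 0.117532; B: 0.135532; C: 0.139948.
By total probability, P(3.6 < X < 5.5) = 0.32·0.117532 + 0.32·0.135532 + 0.36·0.139948 = 0.131362.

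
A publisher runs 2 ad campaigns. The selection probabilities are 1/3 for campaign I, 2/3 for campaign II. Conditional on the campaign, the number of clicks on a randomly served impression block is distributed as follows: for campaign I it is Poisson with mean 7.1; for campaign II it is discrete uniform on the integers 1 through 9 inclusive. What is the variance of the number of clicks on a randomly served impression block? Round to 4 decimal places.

7.7911

Per component, I: μ=7.1, E[X²]=57.51; II: μ=5, E[X²]=31.6667.
E[X] = 0.333333·7.1 + 0.666667·5 = 5.7.
E[X²] = 0.333333·57.51 + 0.666667·31.6667 = 40.2811.
Var(X) = E[X²] − (E[X])² = 40.2811 − 32.49 = 7.79111.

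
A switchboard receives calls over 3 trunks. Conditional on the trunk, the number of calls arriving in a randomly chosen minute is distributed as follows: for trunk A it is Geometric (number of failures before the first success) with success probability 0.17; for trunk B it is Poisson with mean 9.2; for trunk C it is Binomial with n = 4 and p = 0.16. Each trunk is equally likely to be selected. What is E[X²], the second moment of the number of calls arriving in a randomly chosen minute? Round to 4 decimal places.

For each component E[X²] = Var + (mean)², giving A: 52.5571; B: 93.84; C: 0.9472.
Overall E[X²] = 0.333333·52.5571 + 0.333333·93.84 + 0.333333·0.9472 = 49.1148.

49.1148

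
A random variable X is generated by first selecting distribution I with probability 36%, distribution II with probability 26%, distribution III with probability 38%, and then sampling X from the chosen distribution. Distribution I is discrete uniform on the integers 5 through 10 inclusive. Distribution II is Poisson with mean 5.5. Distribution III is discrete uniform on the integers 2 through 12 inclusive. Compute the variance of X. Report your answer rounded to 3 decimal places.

Per component, I: μ=7.5, E[X²]=59.1667; II: μ=5.5, E[X²]=35.75; III: μ=7, E[X²]=59.
E[X] = 0.36·7.5 + 0.26·5.5 + 0.38·7 = 6.79.
E[X²] = 0.36·59.1667 + 0.26·35.75 + 0.38·59 = 53.015.
Var(X) = E[X²] − (E[X])² = 53.015 − 46.1041 = 6.9109.

6.911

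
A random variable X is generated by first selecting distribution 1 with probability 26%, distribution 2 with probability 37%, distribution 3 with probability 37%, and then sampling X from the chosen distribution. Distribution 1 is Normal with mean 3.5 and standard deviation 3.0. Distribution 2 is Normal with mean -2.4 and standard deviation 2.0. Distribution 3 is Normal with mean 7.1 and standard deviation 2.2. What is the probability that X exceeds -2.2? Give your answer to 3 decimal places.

0.793

Conditional on each component, P(X > -2.2): 1: 0.971283; 2: 0.460172; 3: 0.999988.
By total probability, P(X > -2.2) = 0.26·0.971283 + 0.37·0.460172 + 0.37·0.999988 = 0.792793.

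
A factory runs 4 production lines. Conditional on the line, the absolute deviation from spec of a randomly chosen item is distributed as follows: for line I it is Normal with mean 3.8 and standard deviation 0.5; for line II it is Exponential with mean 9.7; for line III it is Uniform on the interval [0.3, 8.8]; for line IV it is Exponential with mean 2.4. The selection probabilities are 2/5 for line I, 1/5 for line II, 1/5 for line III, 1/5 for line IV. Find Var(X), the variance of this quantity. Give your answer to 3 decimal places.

27.638

Per component, I: μ=3.8, E[X²]=14.69; II: μ=9.7, E[X²]=188.18; III: μ=4.55, E[X²]=26.7233; IV: μ=2.4, E[X²]=11.52.
E[X] = 0.4·3.8 + 0.2·9.7 + 0.2·4.55 + 0.2·2.4 = 4.85.
E[X²] = 0.4·14.69 + 0.2·188.18 + 0.2·26.7233 + 0.2·11.52 = 51.1607.
Var(X) = E[X²] − (E[X])² = 51.1607 − 23.5225 = 27.6382.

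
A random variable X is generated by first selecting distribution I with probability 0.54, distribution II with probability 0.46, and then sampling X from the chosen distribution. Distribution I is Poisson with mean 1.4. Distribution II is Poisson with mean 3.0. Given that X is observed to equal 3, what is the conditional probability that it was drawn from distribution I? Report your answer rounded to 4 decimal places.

Likelihoods P(X=3 | ·): I: 0.112777; II: 0.224042.
Posterior ∝ prior × likelihood. Numerator for I: 0.54·0.112777 = 0.0608996.
Normalizing constant: 0.54·0.112777 + 0.46·0.224042 = 0.163959.
P(I | observation) = 0.0608996 / 0.163959 = 0.371432.

0.3714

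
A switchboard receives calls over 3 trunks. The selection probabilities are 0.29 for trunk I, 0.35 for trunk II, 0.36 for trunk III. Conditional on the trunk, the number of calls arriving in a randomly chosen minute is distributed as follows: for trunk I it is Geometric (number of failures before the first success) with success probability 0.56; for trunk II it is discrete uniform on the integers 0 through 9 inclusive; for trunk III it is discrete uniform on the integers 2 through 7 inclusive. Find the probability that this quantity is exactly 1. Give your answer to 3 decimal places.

Conditional on each trunk, P(X = 1): I: 0.2464; II: 0.1; III: 0.
By total probability, P(X = 1) = 0.29·0.2464 + 0.35·0.1 + 0.36·0 = 0.106456.

0.106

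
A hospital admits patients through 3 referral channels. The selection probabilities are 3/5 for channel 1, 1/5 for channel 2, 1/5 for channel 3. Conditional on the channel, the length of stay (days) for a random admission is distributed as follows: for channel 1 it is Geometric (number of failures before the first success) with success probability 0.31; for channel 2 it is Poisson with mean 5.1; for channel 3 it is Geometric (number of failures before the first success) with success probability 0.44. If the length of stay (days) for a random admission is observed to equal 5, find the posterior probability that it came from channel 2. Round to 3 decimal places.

Likelihoods P(X=5 | ·): 1: 0.048485; 2: 0.175294; 3: 0.0242322.
Posterior ∝ prior × likelihood. Numerator for 2: 0.2·0.175294 = 0.0350589.
Normalizing constant: 0.6·0.048485 + 0.2·0.175294 + 0.2·0.0242322 = 0.0689963.
P(2 | observation) = 0.0350589 / 0.0689963 = 0.508127.

0.508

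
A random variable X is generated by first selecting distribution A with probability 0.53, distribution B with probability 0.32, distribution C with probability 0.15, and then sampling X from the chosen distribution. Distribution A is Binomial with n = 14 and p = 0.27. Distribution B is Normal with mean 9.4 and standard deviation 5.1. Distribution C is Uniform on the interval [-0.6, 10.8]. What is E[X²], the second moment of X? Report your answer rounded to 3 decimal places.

51.160

For each component E[X²] = Var + (mean)², giving A: 17.0478; B: 114.37; C: 36.84.
Overall E[X²] = 0.53·17.0478 + 0.32·114.37 + 0.15·36.84 = 51.1597.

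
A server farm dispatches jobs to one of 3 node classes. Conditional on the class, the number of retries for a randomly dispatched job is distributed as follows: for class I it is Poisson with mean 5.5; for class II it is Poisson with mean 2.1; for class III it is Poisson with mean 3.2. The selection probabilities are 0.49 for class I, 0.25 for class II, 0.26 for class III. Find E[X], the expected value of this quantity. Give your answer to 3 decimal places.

Component means — I: 5.5; II: 2.1; III: 3.2.
E[X] = 0.49·5.5 + 0.25·2.1 + 0.26·3.2 = 4.052.

4.052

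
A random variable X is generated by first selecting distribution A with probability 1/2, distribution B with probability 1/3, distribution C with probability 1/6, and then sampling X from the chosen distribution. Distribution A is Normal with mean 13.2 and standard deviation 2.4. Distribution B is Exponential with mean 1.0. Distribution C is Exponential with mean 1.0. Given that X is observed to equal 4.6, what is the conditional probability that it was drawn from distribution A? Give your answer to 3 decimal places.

0.026

Likelihoods f(4.6 | ·): A: 0.000270687; B: 0.0100518; C: 0.0100518.
Posterior ∝ prior × likelihood. Numerator for A: 0.5·0.000270687 = 0.000135344.
Normalizing constant: 0.5·0.000270687 + 0.333333·0.0100518 + 0.166667·0.0100518 = 0.00516126.
P(A | observation) = 0.000135344 / 0.00516126 = 0.026223.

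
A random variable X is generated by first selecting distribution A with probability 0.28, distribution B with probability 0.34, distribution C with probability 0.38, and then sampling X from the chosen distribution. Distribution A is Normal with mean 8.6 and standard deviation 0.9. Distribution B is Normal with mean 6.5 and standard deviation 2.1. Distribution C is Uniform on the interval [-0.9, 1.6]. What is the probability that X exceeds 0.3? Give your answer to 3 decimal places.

Conditional on each component, P(X > 0.3): A: 1; B: 0.998423; C: 0.52.
By total probability, P(X > 0.3) = 0.28·1 + 0.34·0.998423 + 0.38·0.52 = 0.817064.

0.817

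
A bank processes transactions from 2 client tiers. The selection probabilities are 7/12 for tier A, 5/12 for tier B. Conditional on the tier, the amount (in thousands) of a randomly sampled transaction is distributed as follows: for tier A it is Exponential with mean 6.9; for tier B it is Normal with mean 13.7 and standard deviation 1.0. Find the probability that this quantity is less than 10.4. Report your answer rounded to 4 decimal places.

0.4543

Conditional on each tier, P(X < 10.4): A: 0.778481; B: 0.000483424.
By total probability, P(X < 10.4) = 0.583333·0.778481 + 0.416667·0.000483424 = 0.454315.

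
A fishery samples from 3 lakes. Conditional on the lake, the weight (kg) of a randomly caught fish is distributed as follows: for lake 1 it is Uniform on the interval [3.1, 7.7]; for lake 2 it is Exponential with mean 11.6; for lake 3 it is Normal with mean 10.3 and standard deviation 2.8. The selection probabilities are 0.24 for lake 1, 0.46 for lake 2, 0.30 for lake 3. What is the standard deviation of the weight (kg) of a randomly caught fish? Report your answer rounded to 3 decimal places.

8.419

Per component, 1: μ=5.4, E[X²]=30.9233; 2: μ=11.6, E[X²]=269.12; 3: μ=10.3, E[X²]=113.93.
E[X] = 0.24·5.4 + 0.46·11.6 + 0.3·10.3 = 9.722.
E[X²] = 0.24·30.9233 + 0.46·269.12 + 0.3·113.93 = 165.396.
Var(X) = E[X²] − (E[X])² = 165.396 − 94.5173 = 70.8785.
SD(X) = √70.8785 = 8.41894.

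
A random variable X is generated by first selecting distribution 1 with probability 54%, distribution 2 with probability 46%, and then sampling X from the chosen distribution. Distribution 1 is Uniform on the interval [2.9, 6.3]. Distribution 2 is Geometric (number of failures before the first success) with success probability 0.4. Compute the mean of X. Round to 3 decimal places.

3.174

Component means — 1: 4.6; 2: 1.5.
E[X] = 0.54·4.6 + 0.46·1.5 = 3.174.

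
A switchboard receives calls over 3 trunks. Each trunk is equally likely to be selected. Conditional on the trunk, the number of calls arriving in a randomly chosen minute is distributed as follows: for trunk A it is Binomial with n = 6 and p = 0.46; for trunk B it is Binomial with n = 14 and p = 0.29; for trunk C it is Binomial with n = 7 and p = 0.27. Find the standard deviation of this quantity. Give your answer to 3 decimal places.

Per component, A: μ=2.76, E[X²]=9.108; B: μ=4.06, E[X²]=19.3662; C: μ=1.89, E[X²]=4.9518.
E[X] = 0.333333·2.76 + 0.333333·4.06 + 0.333333·1.89 = 2.90333.
E[X²] = 0.333333·9.108 + 0.333333·19.3662 + 0.333333·4.9518 = 11.142.
Var(X) = E[X²] − (E[X])² = 11.142 − 8.42934 = 2.71266.
SD(X) = √2.71266 = 1.64701.

1.647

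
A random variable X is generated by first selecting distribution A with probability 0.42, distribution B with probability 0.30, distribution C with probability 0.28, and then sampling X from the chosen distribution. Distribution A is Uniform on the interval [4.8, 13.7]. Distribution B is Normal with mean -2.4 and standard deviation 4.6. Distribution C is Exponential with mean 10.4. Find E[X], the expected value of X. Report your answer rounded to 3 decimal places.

Component means — A: 9.25; B: -2.4; C: 10.4.
E[X] = 0.42·9.25 + 0.3·-2.4 + 0.28·10.4 = 6.077.

6.077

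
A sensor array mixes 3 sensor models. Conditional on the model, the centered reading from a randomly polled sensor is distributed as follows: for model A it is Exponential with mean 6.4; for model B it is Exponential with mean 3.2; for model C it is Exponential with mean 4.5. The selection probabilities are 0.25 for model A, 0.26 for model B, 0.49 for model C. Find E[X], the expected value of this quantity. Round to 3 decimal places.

Component means — A: 6.4; B: 3.2; C: 4.5.
E[X] = 0.25·6.4 + 0.26·3.2 + 0.49·4.5 = 4.637.

4.637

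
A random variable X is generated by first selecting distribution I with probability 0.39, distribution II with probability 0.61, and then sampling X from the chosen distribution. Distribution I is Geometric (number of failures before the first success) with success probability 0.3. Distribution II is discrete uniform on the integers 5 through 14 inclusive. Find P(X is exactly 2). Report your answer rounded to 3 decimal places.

Conditional on each component, P(X = 2): I: 0.147; II: 0.
By total probability, P(X = 2) = 0.39·0.147 + 0.61·0 = 0.05733.

0.057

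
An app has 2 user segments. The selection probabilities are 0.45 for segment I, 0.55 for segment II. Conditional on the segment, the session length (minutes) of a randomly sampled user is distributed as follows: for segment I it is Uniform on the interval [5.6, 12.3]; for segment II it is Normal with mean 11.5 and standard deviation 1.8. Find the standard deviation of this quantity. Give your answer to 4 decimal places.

2.2527

Per component, I: μ=8.95, E[X²]=83.8433; II: μ=11.5, E[X²]=135.49.
E[X] = 0.45·8.95 + 0.55·11.5 = 10.3525.
E[X²] = 0.45·83.8433 + 0.55·135.49 = 112.249.
Var(X) = E[X²] − (E[X])² = 112.249 − 107.174 = 5.07474.
SD(X) = √5.07474 = 2.25272.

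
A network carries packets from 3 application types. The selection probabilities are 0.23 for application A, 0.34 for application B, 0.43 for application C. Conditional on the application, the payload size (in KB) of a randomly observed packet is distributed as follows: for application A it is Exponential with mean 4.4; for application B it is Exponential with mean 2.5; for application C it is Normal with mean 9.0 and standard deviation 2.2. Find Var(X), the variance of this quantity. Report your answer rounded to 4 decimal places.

17.2110

Per component, A: μ=4.4, E[X²]=38.72; B: μ=2.5, E[X²]=12.5; C: μ=9, E[X²]=85.84.
E[X] = 0.23·4.4 + 0.34·2.5 + 0.43·9 = 5.732.
E[X²] = 0.23·38.72 + 0.34·12.5 + 0.43·85.84 = 50.0668.
Var(X) = E[X²] − (E[X])² = 50.0668 − 32.8558 = 17.211.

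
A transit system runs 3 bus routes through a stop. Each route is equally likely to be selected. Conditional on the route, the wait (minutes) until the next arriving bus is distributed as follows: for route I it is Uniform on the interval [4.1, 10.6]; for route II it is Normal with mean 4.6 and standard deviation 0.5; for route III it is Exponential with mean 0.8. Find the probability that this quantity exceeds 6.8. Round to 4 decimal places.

0.1949

Conditional on each route, P(X > 6.8): I: 0.584615; II: 5.41254e-06; III: 0.000203468.
By total probability, P(X > 6.8) = 0.333333·0.584615 + 0.333333·5.41254e-06 + 0.333333·0.000203468 = 0.194941.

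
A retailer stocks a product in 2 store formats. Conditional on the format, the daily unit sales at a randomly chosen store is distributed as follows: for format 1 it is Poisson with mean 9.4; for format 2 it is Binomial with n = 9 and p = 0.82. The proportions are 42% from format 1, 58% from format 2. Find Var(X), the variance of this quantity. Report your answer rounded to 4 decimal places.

5.7125

Per component, 1: μ=9.4, E[X²]=97.76; 2: μ=7.38, E[X²]=55.7928.
E[X] = 0.42·9.4 + 0.58·7.38 = 8.2284.
E[X²] = 0.42·97.76 + 0.58·55.7928 = 73.419.
Var(X) = E[X²] − (E[X])² = 73.419 − 67.7066 = 5.71246.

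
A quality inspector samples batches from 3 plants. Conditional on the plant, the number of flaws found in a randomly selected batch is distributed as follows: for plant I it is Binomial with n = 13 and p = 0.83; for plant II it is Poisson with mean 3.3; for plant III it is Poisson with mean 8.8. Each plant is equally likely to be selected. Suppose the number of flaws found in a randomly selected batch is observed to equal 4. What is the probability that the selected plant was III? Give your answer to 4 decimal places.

Likelihoods P(X=4 | ·): I: 4.02401e-05; II: 0.182252; III: 0.0376641.
Posterior ∝ prior × likelihood. Numerator for III: 0.333333·0.0376641 = 0.0125547.
Normalizing constant: 0.333333·4.02401e-05 + 0.333333·0.182252 + 0.333333·0.0376641 = 0.0733189.
P(III | observation) = 0.0125547 / 0.0733189 = 0.171234.

0.1712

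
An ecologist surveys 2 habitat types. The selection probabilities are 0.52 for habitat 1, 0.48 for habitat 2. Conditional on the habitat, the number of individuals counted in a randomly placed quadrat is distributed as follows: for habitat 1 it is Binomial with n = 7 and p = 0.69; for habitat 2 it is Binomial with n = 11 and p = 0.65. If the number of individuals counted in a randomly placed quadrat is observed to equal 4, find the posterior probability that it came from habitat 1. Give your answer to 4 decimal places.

0.8711

Likelihoods P(X=4 | ·): 1: 0.236347; 2: 0.0379004.
Posterior ∝ prior × likelihood. Numerator for 1: 0.52·0.236347 = 0.1229.
Normalizing constant: 0.52·0.236347 + 0.48·0.0379004 = 0.141092.
P(1 | observation) = 0.1229 / 0.141092 = 0.871062.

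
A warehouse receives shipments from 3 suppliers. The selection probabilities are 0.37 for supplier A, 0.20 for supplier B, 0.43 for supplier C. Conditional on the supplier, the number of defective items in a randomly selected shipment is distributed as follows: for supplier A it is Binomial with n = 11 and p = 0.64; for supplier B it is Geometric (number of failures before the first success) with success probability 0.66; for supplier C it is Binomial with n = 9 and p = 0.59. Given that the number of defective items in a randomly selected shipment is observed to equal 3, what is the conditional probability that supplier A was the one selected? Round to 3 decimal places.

Likelihoods P(X=3 | ·): A: 0.0122024; B: 0.0259406; C: 0.081948.
Posterior ∝ prior × likelihood. Numerator for A: 0.37·0.0122024 = 0.00451487.
Normalizing constant: 0.37·0.0122024 + 0.2·0.0259406 + 0.43·0.081948 = 0.0449406.
P(A | observation) = 0.00451487 / 0.0449406 = 0.100463.

0.100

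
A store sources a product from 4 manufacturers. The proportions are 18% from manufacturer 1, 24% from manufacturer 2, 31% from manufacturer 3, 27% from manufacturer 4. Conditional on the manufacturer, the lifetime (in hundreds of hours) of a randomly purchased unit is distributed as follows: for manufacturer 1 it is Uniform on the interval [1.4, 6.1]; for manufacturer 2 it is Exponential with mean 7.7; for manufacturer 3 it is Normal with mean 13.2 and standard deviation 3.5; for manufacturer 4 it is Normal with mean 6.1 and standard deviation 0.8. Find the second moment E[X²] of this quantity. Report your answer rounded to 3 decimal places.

99.353

For each component E[X²] = Var + (mean)², giving 1: 15.9033; 2: 118.58; 3: 186.49; 4: 37.85.
Overall E[X²] = 0.18·15.9033 + 0.24·118.58 + 0.31·186.49 + 0.27·37.85 = 99.3532.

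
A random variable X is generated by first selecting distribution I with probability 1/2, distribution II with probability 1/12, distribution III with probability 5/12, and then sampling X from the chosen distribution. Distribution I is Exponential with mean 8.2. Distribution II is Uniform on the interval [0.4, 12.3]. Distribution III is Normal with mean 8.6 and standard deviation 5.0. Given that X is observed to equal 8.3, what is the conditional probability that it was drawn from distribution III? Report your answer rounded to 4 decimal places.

Likelihoods f(8.3 | ·): I: 0.0443196; II: 0.0840336; III: 0.079645.
Posterior ∝ prior × likelihood. Numerator for III: 0.416667·0.079645 = 0.0331854.
Normalizing constant: 0.5·0.0443196 + 0.0833333·0.0840336 + 0.416667·0.079645 = 0.062348.
P(III | observation) = 0.0331854 / 0.062348 = 0.532261.

0.5323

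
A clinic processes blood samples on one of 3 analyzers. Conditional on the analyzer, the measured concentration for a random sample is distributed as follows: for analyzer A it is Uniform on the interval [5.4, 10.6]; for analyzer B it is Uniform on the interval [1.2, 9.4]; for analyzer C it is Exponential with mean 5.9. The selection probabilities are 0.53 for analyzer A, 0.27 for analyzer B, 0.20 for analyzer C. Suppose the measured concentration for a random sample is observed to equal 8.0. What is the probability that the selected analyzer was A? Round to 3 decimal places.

0.710

Likelihoods f(8.0 | ·): A: 0.192308; B: 0.121951; C: 0.0436791.
Posterior ∝ prior × likelihood. Numerator for A: 0.53·0.192308 = 0.101923.
Normalizing constant: 0.53·0.192308 + 0.27·0.121951 + 0.2·0.0436791 = 0.143586.
P(A | observation) = 0.101923 / 0.143586 = 0.709841.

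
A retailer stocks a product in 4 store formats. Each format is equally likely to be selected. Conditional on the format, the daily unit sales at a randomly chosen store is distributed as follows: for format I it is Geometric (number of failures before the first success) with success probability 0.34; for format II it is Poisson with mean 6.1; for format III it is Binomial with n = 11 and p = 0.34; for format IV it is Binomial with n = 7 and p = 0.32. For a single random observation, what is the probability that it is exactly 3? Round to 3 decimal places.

0.165

Conditional on each format, P(X = 3): I: 0.0977486; II: 0.0848481; III: 0.233492; IV: 0.245219.
By total probability, P(X = 3) = 0.25·0.0977486 + 0.25·0.0848481 + 0.25·0.233492 + 0.25·0.245219 = 0.165327.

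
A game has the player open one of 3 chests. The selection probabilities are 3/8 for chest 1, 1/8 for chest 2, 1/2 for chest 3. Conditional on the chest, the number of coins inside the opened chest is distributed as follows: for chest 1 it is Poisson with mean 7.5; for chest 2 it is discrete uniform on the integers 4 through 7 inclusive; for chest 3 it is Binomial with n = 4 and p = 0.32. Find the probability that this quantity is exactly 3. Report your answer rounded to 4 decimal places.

Conditional on each chest, P(X = 3): 1: 0.0388887; 2: 0; 3: 0.089129.
By total probability, P(X = 3) = 0.375·0.0388887 + 0.125·0 + 0.5·0.089129 = 0.0591478.

0.0591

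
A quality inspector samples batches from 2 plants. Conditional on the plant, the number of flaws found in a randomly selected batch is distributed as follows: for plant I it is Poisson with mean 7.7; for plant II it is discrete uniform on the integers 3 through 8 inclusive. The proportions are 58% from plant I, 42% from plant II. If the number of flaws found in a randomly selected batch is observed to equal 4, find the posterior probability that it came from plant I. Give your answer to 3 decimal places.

Likelihoods P(X=4 | ·): I: 0.0663261; II: 0.166667.
Posterior ∝ prior × likelihood. Numerator for I: 0.58·0.0663261 = 0.0384691.
Normalizing constant: 0.58·0.0663261 + 0.42·0.166667 = 0.108469.
P(I | observation) = 0.0384691 / 0.108469 = 0.354655.

0.355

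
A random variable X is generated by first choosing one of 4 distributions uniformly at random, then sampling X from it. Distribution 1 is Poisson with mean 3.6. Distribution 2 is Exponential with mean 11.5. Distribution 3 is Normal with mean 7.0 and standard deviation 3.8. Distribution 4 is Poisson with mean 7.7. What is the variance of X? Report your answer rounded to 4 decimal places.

Per component, 1: μ=3.6, E[X²]=16.56; 2: μ=11.5, E[X²]=264.5; 3: μ=7, E[X²]=63.44; 4: μ=7.7, E[X²]=66.99.
E[X] = 0.25·3.6 + 0.25·11.5 + 0.25·7 + 0.25·7.7 = 7.45.
E[X²] = 0.25·16.56 + 0.25·264.5 + 0.25·63.44 + 0.25·66.99 = 102.873.
Var(X) = E[X²] − (E[X])² = 102.873 − 55.5025 = 47.37.

47.3700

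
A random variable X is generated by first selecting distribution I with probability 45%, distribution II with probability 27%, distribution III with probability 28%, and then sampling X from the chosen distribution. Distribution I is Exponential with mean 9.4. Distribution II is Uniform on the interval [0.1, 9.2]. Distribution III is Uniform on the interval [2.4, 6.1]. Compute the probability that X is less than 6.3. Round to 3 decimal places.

0.684

Conditional on each component, P(X < 6.3): I: 0.4884; II: 0.681319; III: 1.
By total probability, P(X < 6.3) = 0.45·0.4884 + 0.27·0.681319 + 0.28·1 = 0.683736.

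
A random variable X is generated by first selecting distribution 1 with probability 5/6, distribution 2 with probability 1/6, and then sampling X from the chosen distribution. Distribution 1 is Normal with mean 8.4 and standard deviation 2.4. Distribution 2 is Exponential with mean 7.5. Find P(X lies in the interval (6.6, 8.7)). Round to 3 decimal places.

Conditional on each component, P(6.6 < X < 8.7): 1: 0.323111; 2: 0.101297.
By total probability, P(6.6 < X < 8.7) = 0.833333·0.323111 + 0.166667·0.101297 = 0.286142.

0.286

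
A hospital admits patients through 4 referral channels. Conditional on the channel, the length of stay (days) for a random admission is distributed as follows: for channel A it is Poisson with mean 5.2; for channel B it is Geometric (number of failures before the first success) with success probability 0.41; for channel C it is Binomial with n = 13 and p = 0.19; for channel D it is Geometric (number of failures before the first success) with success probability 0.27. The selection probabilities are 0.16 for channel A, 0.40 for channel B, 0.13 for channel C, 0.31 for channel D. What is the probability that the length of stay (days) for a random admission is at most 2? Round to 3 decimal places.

0.595

Conditional on each channel, P(X ≤ 2): A: 0.108787; B: 0.794621; C: 0.538926; D: 0.610983.
By total probability, P(X ≤ 2) = 0.16·0.108787 + 0.4·0.794621 + 0.13·0.538926 + 0.31·0.610983 = 0.594719.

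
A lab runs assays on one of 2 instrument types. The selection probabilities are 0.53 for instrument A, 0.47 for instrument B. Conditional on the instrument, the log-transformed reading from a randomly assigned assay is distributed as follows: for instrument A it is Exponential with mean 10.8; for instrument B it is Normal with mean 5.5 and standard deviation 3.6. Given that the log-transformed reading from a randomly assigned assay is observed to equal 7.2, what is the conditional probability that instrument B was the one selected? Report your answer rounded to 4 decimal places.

Likelihoods f(7.2 | ·): A: 0.0475386; B: 0.0991254.
Posterior ∝ prior × likelihood. Numerator for B: 0.47·0.0991254 = 0.046589.
Normalizing constant: 0.53·0.0475386 + 0.47·0.0991254 = 0.0717844.
P(B | observation) = 0.046589 / 0.0717844 = 0.649012.

0.6490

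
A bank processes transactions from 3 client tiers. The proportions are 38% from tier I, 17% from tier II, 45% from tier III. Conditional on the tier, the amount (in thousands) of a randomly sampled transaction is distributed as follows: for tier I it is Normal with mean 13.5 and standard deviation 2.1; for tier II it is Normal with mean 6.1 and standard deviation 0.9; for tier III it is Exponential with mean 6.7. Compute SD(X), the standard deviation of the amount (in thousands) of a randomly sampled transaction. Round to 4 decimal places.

5.7867

Per component, I: μ=13.5, E[X²]=186.66; II: μ=6.1, E[X²]=38.02; III: μ=6.7, E[X²]=89.78.
E[X] = 0.38·13.5 + 0.17·6.1 + 0.45·6.7 = 9.182.
E[X²] = 0.38·186.66 + 0.17·38.02 + 0.45·89.78 = 117.795.
Var(X) = E[X²] − (E[X])² = 117.795 − 84.3091 = 33.4861.
SD(X) = √33.4861 = 5.78672.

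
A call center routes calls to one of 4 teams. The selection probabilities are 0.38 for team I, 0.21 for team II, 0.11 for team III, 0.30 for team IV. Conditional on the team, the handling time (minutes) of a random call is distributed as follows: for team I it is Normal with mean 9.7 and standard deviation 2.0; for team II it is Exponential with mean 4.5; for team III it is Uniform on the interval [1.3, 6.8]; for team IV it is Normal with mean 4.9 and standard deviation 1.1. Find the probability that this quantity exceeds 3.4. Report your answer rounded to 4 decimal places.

0.8204

Conditional on each team, P(X > 3.4): I: 0.999184; II: 0.46975; III: 0.618182; IV: 0.913659.
By total probability, P(X > 3.4) = 0.38·0.999184 + 0.21·0.46975 + 0.11·0.618182 + 0.3·0.913659 = 0.820435.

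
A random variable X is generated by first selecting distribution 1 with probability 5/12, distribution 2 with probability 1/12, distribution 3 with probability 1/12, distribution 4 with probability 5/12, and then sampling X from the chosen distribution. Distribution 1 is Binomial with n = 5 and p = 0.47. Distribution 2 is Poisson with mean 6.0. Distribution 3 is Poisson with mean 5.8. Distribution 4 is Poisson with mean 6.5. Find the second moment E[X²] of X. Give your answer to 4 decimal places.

For each component E[X²] = Var + (mean)², giving 1: 6.768; 2: 42; 3: 39.44; 4: 48.75.
Overall E[X²] = 0.416667·6.768 + 0.0833333·42 + 0.0833333·39.44 + 0.416667·48.75 = 29.9192.

29.9192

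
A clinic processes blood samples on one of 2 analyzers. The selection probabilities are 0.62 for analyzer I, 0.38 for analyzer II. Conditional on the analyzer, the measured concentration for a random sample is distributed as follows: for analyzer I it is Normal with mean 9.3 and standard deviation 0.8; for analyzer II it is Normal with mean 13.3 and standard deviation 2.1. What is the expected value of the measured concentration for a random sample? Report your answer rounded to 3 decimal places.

10.820

Component means — I: 9.3; II: 13.3.
E[X] = 0.62·9.3 + 0.38·13.3 = 10.82.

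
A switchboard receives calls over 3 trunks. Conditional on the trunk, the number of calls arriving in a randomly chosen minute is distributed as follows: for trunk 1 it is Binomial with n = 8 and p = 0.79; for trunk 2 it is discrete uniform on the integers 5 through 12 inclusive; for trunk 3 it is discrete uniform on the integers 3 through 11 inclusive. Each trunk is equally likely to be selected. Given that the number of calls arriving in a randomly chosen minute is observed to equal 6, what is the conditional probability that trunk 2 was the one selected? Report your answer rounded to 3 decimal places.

Likelihoods P(X=6 | ·): 1: 0.300164; 2: 0.125; 3: 0.111111.
Posterior ∝ prior × likelihood. Numerator for 2: 0.333333·0.125 = 0.0416667.
Normalizing constant: 0.333333·0.300164 + 0.333333·0.125 + 0.333333·0.111111 = 0.178759.
P(2 | observation) = 0.0416667 / 0.178759 = 0.233089.

0.233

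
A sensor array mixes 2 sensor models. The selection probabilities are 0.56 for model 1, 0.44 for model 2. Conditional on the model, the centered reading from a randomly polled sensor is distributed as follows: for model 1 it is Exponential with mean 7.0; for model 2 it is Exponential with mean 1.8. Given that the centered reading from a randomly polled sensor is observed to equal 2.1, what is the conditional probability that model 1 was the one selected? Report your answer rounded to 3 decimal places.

Likelihoods f(2.1 | ·): 1: 0.105831; 2: 0.173002.
Posterior ∝ prior × likelihood. Numerator for 1: 0.56·0.105831 = 0.0592655.
Normalizing constant: 0.56·0.105831 + 0.44·0.173002 = 0.135386.
P(1 | observation) = 0.0592655 / 0.135386 = 0.437751.

0.438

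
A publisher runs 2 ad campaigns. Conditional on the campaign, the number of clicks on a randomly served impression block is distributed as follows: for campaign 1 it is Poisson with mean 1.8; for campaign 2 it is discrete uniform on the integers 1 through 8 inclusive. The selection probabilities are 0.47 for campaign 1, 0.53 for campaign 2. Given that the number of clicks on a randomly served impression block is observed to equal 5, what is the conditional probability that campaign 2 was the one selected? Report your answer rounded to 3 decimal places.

Likelihoods P(X=5 | ·): 1: 0.0260286; 2: 0.125.
Posterior ∝ prior × likelihood. Numerator for 2: 0.53·0.125 = 0.06625.
Normalizing constant: 0.47·0.0260286 + 0.53·0.125 = 0.0784835.
P(2 | observation) = 0.06625 / 0.0784835 = 0.844127.

0.844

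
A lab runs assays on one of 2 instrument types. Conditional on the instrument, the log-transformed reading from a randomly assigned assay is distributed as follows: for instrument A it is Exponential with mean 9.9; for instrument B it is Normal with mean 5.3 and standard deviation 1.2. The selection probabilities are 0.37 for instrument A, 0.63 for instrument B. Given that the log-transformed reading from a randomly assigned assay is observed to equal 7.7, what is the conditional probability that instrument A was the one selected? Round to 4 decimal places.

Likelihoods f(7.7 | ·): A: 0.0464066; B: 0.0449925.
Posterior ∝ prior × likelihood. Numerator for A: 0.37·0.0464066 = 0.0171705.
Normalizing constant: 0.37·0.0464066 + 0.63·0.0449925 = 0.0455157.
P(A | observation) = 0.0171705 / 0.0455157 = 0.377242.

0.3772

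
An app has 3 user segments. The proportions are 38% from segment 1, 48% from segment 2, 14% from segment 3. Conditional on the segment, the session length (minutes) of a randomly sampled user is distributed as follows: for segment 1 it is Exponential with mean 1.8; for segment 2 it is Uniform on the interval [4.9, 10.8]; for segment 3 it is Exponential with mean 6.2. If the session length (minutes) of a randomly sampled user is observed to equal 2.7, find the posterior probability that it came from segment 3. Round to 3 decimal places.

Likelihoods f(2.7 | ·): 1: 0.123961; 2: 0; 3: 0.104347.
Posterior ∝ prior × likelihood. Numerator for 3: 0.14·0.104347 = 0.0146086.
Normalizing constant: 0.38·0.123961 + 0.48·0 + 0.14·0.104347 = 0.0617138.
P(3 | observation) = 0.0146086 / 0.0617138 = 0.236715.

0.237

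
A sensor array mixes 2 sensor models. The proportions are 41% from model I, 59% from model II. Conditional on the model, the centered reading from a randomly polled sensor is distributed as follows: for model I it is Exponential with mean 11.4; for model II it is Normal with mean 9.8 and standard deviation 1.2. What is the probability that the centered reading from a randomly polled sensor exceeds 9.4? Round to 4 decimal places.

0.5518

Conditional on each model, P(X > 9.4): I: 0.438427; II: 0.630559.
By total probability, P(X > 9.4) = 0.41·0.438427 + 0.59·0.630559 = 0.551785.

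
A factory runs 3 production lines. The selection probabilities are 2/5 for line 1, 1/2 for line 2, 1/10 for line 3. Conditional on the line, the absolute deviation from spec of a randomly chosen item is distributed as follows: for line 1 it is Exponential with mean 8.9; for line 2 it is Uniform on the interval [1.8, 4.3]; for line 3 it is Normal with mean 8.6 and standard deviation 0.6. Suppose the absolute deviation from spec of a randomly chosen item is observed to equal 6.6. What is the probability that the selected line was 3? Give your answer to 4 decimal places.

Likelihoods f(6.6 | ·): 1: 0.053524; 2: 0; 3: 0.00257046.
Posterior ∝ prior × likelihood. Numerator for 3: 0.1·0.00257046 = 0.000257046.
Normalizing constant: 0.4·0.053524 + 0.5·0 + 0.1·0.00257046 = 0.0216667.
P(3 | observation) = 0.000257046 / 0.0216667 = 0.0118637.

0.0119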